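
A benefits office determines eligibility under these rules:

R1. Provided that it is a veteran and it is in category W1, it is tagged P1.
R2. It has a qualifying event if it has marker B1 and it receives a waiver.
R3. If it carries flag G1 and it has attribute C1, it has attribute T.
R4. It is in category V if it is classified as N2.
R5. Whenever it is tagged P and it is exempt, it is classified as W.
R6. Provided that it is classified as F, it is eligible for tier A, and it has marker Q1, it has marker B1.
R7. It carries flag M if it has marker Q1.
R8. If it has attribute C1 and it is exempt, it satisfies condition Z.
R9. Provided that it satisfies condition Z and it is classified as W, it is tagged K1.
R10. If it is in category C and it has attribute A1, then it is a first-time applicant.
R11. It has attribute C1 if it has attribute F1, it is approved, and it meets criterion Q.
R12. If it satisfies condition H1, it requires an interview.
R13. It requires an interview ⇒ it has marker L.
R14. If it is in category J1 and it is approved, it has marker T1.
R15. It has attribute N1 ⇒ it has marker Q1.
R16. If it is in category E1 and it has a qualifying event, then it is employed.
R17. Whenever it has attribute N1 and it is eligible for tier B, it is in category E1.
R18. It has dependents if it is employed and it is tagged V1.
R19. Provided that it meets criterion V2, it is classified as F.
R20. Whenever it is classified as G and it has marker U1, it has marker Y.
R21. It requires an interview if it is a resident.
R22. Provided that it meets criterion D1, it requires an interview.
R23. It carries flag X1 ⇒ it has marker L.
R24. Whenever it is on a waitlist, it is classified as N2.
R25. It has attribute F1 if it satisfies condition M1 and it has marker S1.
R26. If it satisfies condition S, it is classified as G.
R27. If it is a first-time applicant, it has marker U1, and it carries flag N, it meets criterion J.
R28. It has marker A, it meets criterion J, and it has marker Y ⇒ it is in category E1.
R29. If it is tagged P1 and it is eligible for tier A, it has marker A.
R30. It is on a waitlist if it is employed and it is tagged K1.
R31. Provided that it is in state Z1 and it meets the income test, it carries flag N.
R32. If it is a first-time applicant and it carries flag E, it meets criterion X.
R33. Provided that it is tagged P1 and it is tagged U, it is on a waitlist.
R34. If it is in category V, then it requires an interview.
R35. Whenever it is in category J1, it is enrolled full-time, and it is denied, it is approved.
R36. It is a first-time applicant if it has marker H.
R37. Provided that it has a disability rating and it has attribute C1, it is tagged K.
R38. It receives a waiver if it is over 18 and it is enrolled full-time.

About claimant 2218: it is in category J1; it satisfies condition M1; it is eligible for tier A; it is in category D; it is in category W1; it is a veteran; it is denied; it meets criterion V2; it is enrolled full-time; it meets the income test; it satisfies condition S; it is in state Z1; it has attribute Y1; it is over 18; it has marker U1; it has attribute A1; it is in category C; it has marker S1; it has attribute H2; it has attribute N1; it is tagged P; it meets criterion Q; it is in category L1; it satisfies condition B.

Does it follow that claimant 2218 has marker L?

Forward chaining from the given facts derives: is tagged P1, is a first-time applicant, has marker Q1, is classified as F, has attribute F1, is classified as G, has marker A, carries flag N, is approved, receives a waiver, has marker B1, carries flag M, has attribute C1, has marker T1, has marker Y, meets criterion J, is in category E1, has a qualifying event, is employed.
Rules concluding "it has marker L": R13 needs "it requires an interview"; R23 needs "it carries flag X1" — none of these are established.

No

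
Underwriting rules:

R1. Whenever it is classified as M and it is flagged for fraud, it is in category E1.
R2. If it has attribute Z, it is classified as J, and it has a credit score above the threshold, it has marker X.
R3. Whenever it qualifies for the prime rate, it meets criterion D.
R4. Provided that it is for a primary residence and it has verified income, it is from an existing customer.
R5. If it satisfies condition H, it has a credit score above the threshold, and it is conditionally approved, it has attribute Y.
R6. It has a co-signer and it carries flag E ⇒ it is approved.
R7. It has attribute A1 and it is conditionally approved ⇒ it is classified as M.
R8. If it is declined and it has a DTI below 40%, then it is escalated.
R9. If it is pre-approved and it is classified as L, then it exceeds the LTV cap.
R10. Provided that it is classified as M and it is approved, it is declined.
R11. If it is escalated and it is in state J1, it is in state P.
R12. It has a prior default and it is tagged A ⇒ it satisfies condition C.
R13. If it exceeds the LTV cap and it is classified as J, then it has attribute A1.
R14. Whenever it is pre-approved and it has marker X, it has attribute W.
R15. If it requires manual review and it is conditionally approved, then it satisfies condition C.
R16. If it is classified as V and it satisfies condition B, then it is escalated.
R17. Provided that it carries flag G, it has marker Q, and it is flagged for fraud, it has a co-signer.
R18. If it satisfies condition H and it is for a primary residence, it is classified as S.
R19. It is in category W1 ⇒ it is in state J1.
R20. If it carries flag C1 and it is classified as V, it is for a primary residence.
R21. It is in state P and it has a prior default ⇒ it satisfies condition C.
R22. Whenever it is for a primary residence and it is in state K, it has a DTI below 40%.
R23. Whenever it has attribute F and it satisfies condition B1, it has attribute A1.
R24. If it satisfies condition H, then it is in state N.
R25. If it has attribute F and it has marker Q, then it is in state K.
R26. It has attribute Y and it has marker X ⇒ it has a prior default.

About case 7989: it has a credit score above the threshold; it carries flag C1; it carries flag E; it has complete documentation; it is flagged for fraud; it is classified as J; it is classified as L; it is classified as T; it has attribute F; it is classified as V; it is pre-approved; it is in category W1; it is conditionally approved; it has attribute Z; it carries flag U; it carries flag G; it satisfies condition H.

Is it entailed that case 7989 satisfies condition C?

Forward chaining from the given facts derives: has marker X, has attribute Y, exceeds the LTV cap, has attribute A1, has attribute W, is in state J1, is for a primary residence, is in state N, has a prior default, is classified as M, is classified as S, is in category E1.
Rules concluding "it satisfies condition C": R12 needs "it is tagged A"; R15 needs "it requires manual review"; R21 needs "it is in state P" — none of these are established.

No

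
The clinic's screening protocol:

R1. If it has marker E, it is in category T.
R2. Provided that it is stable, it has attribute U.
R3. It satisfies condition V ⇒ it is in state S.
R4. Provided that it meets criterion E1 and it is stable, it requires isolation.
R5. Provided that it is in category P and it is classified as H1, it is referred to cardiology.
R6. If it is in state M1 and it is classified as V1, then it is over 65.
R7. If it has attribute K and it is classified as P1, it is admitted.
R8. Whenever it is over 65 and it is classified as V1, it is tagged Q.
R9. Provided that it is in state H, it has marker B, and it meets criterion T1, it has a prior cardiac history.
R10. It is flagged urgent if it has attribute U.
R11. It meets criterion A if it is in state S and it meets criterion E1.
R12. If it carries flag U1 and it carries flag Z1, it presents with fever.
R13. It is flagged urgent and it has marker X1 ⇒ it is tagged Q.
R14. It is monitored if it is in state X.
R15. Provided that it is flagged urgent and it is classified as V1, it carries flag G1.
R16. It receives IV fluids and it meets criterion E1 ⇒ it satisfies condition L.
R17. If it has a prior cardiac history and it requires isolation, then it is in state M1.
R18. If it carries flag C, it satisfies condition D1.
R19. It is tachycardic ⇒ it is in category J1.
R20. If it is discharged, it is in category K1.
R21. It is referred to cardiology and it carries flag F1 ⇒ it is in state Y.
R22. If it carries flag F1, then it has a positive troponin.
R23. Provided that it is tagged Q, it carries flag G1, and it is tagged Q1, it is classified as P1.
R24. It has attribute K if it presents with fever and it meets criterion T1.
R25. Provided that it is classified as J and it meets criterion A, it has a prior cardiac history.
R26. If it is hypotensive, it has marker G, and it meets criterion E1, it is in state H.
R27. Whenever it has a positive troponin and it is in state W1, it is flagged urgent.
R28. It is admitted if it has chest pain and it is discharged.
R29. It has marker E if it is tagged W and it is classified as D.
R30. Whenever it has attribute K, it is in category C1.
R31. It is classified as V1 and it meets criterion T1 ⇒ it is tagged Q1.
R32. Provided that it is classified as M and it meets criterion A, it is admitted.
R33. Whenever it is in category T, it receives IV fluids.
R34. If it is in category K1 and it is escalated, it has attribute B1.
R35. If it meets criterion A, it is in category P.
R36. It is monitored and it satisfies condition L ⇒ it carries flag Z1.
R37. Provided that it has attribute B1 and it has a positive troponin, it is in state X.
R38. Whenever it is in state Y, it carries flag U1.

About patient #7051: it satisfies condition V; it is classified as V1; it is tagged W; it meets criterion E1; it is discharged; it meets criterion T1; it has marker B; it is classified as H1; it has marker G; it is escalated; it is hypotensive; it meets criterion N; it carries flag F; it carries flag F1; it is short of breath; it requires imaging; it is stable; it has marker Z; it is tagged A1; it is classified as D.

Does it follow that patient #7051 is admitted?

Yes

By R2 (it is stable): it has attribute U.
By R3 (it satisfies condition V): it is in state S.
By R4 (it meets criterion E1, it is stable): it requires isolation.
By R10 (it has attribute U): it is flagged urgent.
By R11 (it is in state S, it meets criterion E1): it meets criterion A.
By R15 (it is flagged urgent, it is classified as V1): it carries flag G1.
By R20 (it is discharged): it is in category K1.
By R22 (it carries flag F1): it has a positive troponin.
By R26 (it is hypotensive, it has marker G, it meets criterion E1): it is in state H.
By R29 (it is tagged W, it is classified as D): it has marker E.
By R31 (it is classified as V1, it meets criterion T1): it is tagged Q1.
By R34 (it is in category K1, it is escalated): it has attribute B1.
By R35 (it meets criterion A): it is in category P.
By R37 (it has attribute B1, it has a positive troponin): it is in state X.
By R1 (it has marker E): it is in category T.
By R5 (it is in category P, it is classified as H1): it is referred to cardiology.
By R9 (it is in state H, it has marker B, it meets criterion T1): it has a prior cardiac history.
By R14 (it is in state X): it is monitored.
By R17 (it has a prior cardiac history, it requires isolation): it is in state M1.
By R21 (it is referred to cardiology, it carries flag F1): it is in state Y.
By R33 (it is in category T): it receives IV fluids.
By R38 (it is in state Y): it carries flag U1.
By R6 (it is in state M1, it is classified as V1): it is over 65.
By R8 (it is over 65, it is classified as V1): it is tagged Q.
By R16 (it receives IV fluids, it meets criterion E1): it satisfies condition L.
By R23 (it is tagged Q, it carries flag G1, it is tagged Q1): it is classified as P1.
By R36 (it is monitored, it satisfies condition L): it carries flag Z1.
By R12 (it carries flag U1, it carries flag Z1): it presents with fever.
By R24 (it presents with fever, it meets criterion T1): it has attribute K.
By R7 (it has attribute K, it is classified as P1): it is admitted.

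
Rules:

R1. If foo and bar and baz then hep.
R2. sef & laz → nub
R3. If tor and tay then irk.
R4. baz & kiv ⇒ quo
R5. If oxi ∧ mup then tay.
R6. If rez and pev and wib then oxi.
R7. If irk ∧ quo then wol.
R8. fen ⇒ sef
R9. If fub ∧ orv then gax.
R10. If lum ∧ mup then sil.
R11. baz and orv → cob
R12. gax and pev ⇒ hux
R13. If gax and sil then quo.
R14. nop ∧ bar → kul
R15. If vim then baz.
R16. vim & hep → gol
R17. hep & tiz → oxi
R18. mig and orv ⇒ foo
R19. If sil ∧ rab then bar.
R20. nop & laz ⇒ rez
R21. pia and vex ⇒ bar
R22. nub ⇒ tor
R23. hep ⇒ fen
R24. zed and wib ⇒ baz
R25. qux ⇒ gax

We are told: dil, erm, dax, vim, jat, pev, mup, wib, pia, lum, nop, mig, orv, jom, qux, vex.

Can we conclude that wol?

Forward chaining from the given facts derives: sil, baz, foo, bar, gax, hep, cob, hux, quo, kul, gol, fen, sef.
The only rule concluding wol is R7, which needs irk; that is never established.

No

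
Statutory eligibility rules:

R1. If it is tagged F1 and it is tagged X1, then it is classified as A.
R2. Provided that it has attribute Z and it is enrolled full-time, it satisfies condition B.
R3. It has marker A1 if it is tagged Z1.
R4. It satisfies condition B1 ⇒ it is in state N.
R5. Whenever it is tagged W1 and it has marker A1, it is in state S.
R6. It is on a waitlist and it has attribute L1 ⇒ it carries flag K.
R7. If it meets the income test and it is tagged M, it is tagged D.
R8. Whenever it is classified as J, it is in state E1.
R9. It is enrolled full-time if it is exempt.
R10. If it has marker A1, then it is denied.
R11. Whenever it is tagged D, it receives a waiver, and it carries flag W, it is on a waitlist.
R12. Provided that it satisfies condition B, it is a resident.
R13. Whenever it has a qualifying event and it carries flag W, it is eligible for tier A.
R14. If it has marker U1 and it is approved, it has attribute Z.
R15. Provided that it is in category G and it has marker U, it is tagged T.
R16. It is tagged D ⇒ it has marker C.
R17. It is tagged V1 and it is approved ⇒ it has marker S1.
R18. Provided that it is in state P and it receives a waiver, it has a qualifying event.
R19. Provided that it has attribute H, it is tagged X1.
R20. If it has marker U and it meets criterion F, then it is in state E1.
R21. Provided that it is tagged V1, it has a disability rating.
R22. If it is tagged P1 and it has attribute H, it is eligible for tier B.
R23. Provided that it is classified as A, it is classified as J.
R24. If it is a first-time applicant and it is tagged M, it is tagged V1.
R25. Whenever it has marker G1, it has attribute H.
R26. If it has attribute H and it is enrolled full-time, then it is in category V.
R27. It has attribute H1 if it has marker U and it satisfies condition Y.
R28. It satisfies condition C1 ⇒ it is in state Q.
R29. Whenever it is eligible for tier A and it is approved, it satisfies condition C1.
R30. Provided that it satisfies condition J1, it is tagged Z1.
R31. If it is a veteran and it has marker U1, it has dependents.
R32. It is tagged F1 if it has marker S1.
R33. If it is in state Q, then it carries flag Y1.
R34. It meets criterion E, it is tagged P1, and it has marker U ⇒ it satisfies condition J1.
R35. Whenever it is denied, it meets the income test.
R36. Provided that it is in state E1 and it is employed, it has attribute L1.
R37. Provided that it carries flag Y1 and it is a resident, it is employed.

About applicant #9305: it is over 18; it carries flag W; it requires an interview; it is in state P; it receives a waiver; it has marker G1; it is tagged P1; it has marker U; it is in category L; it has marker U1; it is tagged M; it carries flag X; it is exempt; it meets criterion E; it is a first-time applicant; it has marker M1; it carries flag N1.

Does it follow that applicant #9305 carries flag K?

Forward chaining from the given facts derives: is enrolled full-time, has a qualifying event, is tagged V1, has attribute H, is in category V, satisfies condition J1, is eligible for tier A, is tagged X1, has a disability rating, is eligible for tier B, is tagged Z1, has marker A1, is denied, meets the income test, is tagged D, is on a waitlist, has marker C.
The only rule concluding "it carries flag K" is R6, which needs "it has attribute L1"; that is never established.

No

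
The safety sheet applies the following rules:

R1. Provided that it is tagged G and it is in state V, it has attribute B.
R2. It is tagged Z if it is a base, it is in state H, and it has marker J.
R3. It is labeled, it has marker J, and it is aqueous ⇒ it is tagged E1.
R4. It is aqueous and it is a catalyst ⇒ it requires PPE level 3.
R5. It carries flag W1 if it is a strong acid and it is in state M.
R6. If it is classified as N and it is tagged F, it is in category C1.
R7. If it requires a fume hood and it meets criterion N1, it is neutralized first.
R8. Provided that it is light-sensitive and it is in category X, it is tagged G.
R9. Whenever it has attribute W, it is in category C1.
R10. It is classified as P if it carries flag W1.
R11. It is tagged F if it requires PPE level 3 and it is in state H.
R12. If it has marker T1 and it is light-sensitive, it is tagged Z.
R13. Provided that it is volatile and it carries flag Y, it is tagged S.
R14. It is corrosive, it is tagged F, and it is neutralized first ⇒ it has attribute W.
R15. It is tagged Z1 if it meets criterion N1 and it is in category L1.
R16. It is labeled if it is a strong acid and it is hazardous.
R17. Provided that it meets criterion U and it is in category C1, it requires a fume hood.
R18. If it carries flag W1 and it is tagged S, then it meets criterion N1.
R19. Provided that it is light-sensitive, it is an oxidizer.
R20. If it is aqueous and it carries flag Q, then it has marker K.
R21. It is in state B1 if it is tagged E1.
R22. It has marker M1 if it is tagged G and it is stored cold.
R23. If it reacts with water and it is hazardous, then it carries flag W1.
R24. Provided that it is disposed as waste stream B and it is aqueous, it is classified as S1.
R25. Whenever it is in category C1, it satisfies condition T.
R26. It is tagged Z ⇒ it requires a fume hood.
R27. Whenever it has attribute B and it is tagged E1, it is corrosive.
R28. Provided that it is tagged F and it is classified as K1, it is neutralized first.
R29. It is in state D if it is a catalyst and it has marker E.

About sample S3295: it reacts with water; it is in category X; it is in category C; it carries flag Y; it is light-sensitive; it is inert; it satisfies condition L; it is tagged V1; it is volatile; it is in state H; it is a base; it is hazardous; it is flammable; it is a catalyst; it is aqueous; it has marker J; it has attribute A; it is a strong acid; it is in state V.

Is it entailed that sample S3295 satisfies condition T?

Yes

By R2 (it is a base, it is in state H, it has marker J): it is tagged Z.
By R4 (it is aqueous, it is a catalyst): it requires PPE level 3.
By R8 (it is light-sensitive, it is in category X): it is tagged G.
By R11 (it requires PPE level 3, it is in state H): it is tagged F.
By R13 (it is volatile, it carries flag Y): it is tagged S.
By R16 (it is a strong acid, it is hazardous): it is labeled.
By R23 (it reacts with water, it is hazardous): it carries flag W1.
By R26 (it is tagged Z): it requires a fume hood.
By R1 (it is tagged G, it is in state V): it has attribute B.
By R3 (it is labeled, it has marker J, it is aqueous): it is tagged E1.
By R18 (it carries flag W1, it is tagged S): it meets criterion N1.
By R27 (it has attribute B, it is tagged E1): it is corrosive.
By R7 (it requires a fume hood, it meets criterion N1): it is neutralized first.
By R14 (it is corrosive, it is tagged F, it is neutralized first): it has attribute W.
By R9 (it has attribute W): it is in category C1.
By R25 (it is in category C1): it satisfies condition T.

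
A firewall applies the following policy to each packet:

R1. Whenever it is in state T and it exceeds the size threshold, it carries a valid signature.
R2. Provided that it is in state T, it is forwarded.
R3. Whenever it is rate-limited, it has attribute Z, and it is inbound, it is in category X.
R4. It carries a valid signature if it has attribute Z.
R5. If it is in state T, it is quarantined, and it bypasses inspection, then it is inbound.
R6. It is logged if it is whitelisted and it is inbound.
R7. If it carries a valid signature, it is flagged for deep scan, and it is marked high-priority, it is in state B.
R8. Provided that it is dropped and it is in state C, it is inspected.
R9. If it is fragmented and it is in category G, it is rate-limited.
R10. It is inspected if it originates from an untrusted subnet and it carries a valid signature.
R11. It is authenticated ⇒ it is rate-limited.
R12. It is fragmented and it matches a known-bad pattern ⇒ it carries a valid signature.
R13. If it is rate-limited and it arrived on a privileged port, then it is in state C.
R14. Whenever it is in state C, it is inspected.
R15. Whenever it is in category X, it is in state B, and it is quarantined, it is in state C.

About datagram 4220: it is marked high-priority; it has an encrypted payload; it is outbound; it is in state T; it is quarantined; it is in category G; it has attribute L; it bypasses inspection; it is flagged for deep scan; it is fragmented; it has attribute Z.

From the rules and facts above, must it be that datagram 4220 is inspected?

By R4 (it has attribute Z): it carries a valid signature.
By R5 (it is in state T, it is quarantined, it bypasses inspection): it is inbound.
By R7 (it carries a valid signature, it is flagged for deep scan, it is marked high-priority): it is in state B.
By R9 (it is fragmented, it is in category G): it is rate-limited.
By R3 (it is rate-limited, it has attribute Z, it is inbound): it is in category X.
By R15 (it is in category X, it is in state B, it is quarantined): it is in state C.
By R14 (it is in state C): it is inspected.

Yes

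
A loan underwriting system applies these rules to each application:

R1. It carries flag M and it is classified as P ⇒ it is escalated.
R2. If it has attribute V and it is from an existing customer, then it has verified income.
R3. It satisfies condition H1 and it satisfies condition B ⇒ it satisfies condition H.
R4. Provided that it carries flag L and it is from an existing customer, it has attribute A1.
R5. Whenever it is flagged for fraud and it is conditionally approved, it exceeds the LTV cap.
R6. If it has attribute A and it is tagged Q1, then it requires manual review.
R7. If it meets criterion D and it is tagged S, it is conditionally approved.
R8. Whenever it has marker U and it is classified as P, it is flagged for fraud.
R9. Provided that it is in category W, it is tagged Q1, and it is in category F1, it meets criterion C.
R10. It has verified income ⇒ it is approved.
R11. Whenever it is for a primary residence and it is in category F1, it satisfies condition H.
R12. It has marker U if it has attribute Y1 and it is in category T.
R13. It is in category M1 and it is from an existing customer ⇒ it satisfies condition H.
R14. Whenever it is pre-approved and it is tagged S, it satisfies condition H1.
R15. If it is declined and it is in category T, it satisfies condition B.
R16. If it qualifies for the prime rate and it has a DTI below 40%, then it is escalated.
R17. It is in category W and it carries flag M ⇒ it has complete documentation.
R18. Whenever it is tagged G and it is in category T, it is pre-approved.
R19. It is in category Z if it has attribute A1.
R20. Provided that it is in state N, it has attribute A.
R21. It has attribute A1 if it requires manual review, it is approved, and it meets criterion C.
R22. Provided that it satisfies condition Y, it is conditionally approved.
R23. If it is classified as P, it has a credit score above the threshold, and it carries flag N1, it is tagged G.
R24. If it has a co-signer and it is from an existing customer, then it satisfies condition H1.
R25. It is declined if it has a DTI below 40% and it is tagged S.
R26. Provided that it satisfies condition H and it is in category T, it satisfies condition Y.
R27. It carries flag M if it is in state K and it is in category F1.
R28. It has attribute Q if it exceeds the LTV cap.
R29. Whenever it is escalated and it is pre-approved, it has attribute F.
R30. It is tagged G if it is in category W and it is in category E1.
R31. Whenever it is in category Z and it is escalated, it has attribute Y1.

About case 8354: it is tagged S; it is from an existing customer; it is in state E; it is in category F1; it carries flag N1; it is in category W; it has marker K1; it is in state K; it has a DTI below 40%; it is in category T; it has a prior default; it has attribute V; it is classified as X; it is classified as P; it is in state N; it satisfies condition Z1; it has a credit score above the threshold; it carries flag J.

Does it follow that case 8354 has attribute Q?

Forward chaining from the given facts derives: has verified income, is approved, has attribute A, is tagged G, is declined, carries flag M, is escalated, satisfies condition B, has complete documentation, is pre-approved, has attribute F, satisfies condition H1, satisfies condition H, satisfies condition Y, is conditionally approved.
The only rule concluding "it has attribute Q" is R28, which needs "it exceeds the LTV cap"; that is never established.

No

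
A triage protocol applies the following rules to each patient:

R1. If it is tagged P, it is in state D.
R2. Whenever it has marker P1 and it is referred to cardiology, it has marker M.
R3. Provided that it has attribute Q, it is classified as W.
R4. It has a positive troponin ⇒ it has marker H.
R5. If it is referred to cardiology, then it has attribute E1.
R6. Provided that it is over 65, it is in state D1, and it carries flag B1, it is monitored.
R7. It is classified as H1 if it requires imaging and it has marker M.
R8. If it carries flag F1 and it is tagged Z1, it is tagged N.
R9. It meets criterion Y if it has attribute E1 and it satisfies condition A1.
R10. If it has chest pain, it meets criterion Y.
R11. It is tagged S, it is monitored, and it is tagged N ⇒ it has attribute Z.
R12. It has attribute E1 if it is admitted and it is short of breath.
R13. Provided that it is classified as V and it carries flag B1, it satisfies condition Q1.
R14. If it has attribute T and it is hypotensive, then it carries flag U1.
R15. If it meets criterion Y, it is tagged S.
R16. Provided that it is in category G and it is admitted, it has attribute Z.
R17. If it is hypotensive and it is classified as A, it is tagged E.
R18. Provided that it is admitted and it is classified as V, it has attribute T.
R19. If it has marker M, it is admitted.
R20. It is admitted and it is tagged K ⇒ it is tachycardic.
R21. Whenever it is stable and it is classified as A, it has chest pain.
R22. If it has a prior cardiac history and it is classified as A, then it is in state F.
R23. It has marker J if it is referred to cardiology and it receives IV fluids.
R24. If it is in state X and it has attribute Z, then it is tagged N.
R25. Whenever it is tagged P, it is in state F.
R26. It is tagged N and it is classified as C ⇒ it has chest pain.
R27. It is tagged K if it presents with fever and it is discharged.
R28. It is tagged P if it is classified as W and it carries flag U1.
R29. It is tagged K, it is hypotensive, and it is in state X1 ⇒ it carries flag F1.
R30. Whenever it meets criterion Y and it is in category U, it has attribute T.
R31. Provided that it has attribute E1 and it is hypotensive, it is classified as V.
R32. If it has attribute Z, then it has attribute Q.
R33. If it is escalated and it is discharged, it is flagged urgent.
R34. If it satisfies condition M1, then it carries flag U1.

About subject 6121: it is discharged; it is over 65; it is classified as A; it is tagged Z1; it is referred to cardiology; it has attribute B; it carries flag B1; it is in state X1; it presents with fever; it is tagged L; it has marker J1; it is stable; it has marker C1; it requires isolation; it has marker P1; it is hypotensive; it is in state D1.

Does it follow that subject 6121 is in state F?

By R2 (it has marker P1, it is referred to cardiology): it has marker M.
By R5 (it is referred to cardiology): it has attribute E1.
By R6 (it is over 65, it is in state D1, it carries flag B1): it is monitored.
By R19 (it has marker M): it is admitted.
By R21 (it is stable, it is classified as A): it has chest pain.
By R27 (it presents with fever, it is discharged): it is tagged K.
By R29 (it is tagged K, it is hypotensive, it is in state X1): it carries flag F1.
By R31 (it has attribute E1, it is hypotensive): it is classified as V.
By R8 (it carries flag F1, it is tagged Z1): it is tagged N.
By R10 (it has chest pain): it meets criterion Y.
By R15 (it meets criterion Y): it is tagged S.
By R18 (it is admitted, it is classified as V): it has attribute T.
By R11 (it is tagged S, it is monitored, it is tagged N): it has attribute Z.
By R14 (it has attribute T, it is hypotensive): it carries flag U1.
By R32 (it has attribute Z): it has attribute Q.
By R3 (it has attribute Q): it is classified as W.
By R28 (it is classified as W, it carries flag U1): it is tagged P.
By R25 (it is tagged P): it is in state F.

Yes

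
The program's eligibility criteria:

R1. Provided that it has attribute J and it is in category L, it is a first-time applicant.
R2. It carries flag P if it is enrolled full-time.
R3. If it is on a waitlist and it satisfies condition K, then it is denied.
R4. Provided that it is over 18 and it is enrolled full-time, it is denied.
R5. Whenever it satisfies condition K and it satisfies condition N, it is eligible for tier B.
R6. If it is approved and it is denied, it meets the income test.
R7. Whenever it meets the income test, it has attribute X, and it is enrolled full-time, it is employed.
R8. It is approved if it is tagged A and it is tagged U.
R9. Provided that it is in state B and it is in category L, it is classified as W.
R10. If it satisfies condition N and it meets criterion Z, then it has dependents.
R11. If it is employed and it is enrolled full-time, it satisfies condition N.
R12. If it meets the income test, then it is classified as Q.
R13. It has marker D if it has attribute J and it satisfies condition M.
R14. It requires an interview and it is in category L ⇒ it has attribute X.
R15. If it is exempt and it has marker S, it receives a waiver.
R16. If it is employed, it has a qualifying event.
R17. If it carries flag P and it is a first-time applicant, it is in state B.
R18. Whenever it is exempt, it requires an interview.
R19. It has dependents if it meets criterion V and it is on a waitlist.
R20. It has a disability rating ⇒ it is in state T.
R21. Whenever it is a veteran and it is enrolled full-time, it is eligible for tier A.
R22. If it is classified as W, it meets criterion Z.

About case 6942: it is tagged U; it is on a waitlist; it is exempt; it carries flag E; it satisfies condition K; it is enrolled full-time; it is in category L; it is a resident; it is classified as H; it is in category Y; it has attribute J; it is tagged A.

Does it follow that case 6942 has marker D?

No

Forward chaining from the given facts derives: is a first-time applicant, carries flag P, is denied, is approved, is in state B, requires an interview, meets the income test, is classified as W, is classified as Q, has attribute X, meets criterion Z, is employed, satisfies condition N, has a qualifying event, is eligible for tier B, has dependents.
The only rule concluding "it has marker D" is R13, which needs "it satisfies condition M"; that is never established.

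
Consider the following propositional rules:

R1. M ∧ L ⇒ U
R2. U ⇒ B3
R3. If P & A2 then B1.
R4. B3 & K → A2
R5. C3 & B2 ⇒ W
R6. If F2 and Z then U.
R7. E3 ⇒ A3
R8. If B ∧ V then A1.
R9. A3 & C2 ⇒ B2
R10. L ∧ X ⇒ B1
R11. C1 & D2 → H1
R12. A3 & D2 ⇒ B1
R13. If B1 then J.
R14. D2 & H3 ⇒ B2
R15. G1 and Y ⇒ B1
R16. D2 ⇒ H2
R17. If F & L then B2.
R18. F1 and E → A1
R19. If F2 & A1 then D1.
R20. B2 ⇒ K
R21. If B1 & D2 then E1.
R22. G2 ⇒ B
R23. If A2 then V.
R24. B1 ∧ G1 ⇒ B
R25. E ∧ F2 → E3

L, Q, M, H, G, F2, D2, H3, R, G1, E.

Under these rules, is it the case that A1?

Yes

U  (by R1: M, L)
B3  (by R2: U)
B2  (by R14: D2, H3)
K  (by R20: B2)
E3  (by R25: E, F2)
A2  (by R4: B3, K)
A3  (by R7: E3)
B1  (by R12: A3, D2)
V  (by R23: A2)
B  (by R24: B1, G1)
A1  (by R8: B, V)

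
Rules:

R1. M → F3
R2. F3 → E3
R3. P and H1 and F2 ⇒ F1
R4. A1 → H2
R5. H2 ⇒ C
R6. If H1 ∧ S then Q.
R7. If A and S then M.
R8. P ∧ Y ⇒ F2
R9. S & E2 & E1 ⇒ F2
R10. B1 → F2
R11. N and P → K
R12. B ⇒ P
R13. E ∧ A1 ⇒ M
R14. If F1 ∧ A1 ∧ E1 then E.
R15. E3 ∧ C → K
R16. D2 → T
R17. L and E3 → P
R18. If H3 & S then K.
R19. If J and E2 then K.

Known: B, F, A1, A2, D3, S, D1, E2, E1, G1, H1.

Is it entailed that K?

Yes

H2  (by R4: A1)
C  (by R5: H2)
F2  (by R9: S, E2, E1)
P  (by R12: B)
F1  (by R3: P, H1, F2)
E  (by R14: F1, A1, E1)
M  (by R13: E, A1)
F3  (by R1: M)
E3  (by R2: F3)
K  (by R15: E3, C)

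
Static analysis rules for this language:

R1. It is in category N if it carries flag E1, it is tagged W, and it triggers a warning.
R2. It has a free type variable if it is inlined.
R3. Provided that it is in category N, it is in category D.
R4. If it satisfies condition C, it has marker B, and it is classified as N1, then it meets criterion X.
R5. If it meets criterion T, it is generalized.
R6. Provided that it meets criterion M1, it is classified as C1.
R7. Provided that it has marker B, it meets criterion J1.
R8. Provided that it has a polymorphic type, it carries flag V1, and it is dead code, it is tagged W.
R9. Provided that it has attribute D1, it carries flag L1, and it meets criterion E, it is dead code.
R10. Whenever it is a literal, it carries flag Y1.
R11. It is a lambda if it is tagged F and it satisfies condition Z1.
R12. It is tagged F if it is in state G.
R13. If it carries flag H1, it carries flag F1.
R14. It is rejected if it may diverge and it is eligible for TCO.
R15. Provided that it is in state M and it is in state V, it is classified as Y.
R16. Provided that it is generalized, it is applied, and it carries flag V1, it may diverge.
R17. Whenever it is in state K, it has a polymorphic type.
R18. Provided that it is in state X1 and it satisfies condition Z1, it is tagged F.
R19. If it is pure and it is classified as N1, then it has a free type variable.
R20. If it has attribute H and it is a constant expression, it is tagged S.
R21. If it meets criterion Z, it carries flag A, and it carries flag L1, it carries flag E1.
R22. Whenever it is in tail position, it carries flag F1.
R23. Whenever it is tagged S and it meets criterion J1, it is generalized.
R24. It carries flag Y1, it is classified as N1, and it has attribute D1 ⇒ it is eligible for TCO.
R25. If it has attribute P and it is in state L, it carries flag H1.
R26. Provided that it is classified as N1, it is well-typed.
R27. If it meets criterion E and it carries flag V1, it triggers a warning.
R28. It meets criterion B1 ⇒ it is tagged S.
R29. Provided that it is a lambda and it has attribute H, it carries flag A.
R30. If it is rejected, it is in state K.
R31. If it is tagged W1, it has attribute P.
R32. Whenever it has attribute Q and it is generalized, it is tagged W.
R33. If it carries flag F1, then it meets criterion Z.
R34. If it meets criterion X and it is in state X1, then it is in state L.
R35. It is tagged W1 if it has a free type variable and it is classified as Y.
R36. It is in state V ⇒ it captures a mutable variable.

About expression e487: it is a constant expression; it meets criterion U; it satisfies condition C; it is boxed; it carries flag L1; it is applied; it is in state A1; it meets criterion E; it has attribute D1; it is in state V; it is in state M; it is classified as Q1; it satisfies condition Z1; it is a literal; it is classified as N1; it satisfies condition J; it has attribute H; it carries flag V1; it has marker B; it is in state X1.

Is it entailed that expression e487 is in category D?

No

Forward chaining from the given facts derives: meets criterion X, meets criterion J1, is dead code, carries flag Y1, is classified as Y, is tagged F, is tagged S, is generalized, is eligible for TCO, is well-typed, triggers a warning, is in state L, captures a mutable variable, is a lambda, may diverge, carries flag A, is rejected, is in state K, has a polymorphic type, is tagged W.
The only rule concluding "it is in category D" is R3, which needs "it is in category N"; that is never established.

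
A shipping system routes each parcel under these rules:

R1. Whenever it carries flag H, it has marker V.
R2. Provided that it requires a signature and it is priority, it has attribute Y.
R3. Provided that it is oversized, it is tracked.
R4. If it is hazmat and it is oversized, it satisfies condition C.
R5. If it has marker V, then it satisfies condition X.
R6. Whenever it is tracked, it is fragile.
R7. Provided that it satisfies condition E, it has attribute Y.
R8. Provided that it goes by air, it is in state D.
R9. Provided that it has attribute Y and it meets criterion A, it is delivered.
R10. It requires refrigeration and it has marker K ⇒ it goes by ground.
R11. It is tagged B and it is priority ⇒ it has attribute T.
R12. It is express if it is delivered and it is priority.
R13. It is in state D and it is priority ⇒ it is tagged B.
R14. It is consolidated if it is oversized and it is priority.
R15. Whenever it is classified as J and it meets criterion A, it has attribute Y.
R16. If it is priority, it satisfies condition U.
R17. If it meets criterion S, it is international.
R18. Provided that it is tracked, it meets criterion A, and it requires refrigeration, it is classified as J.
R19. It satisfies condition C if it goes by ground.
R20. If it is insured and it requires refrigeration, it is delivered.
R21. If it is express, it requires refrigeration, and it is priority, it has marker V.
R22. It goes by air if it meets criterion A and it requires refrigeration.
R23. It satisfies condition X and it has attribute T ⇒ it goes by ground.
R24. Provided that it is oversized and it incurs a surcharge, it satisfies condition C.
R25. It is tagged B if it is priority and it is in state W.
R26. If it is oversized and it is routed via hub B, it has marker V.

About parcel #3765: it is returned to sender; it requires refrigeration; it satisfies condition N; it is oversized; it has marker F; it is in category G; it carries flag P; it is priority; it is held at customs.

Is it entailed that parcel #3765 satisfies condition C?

Forward chaining from the given facts derives: is tracked, is fragile, is consolidated, satisfies condition U.
Rules concluding "it satisfies condition C": R4 needs "it is hazmat"; R19 needs "it goes by ground"; R24 needs "it incurs a surcharge" — none of these are established.

No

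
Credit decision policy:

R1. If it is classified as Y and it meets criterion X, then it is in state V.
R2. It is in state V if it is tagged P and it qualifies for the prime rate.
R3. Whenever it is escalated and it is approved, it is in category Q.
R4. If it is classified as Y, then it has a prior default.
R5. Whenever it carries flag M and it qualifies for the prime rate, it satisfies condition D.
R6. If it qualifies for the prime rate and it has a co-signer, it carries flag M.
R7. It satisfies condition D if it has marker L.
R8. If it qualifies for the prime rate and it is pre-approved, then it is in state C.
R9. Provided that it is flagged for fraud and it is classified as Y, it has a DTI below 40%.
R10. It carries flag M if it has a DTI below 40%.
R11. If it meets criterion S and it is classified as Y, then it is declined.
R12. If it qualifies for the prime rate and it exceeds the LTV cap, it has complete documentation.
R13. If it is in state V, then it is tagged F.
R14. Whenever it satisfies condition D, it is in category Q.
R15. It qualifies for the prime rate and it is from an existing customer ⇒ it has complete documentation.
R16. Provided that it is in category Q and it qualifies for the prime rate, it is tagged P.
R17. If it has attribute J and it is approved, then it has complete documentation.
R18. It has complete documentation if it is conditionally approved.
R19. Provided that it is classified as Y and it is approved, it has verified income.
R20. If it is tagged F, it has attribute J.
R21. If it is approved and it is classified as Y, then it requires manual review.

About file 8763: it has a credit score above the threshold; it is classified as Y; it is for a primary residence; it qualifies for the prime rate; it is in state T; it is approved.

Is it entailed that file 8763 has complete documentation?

No

Forward chaining from the given facts derives: has a prior default, has verified income, requires manual review.
Rules concluding "it has complete documentation": R12 needs "it exceeds the LTV cap"; R15 needs "it is from an existing customer"; R17 needs "it has attribute J"; R18 needs "it is conditionally approved" — none of these are established.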